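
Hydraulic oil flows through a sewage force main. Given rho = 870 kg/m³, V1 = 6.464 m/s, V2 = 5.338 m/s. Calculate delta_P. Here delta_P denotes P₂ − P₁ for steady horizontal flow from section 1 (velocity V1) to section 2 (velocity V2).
Formula: \Delta P = \frac{1}{2} \rho (V_1^2 - V_2^2)
delta_P = 0.5·870·(6.464² − 5.338²)/1000 = 5.781 kPa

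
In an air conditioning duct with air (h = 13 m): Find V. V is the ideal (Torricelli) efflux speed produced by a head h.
Formula: V = \sqrt{2 g h}
V = √(2·9.81·13) = 15.97 m/s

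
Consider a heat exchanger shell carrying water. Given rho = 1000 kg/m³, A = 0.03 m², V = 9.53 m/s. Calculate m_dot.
Formula: \dot{m} = \rho A V
m_dot = 1000·0.03·9.53 = 285.9 kg/s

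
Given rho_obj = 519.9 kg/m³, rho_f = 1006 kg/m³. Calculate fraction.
Formula: f_{sub} = \frac{\rho_{obj}}{\rho_f}
fraction = 519.9/1006 = 0.5168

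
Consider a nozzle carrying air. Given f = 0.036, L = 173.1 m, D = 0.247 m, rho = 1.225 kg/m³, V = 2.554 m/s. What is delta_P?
Formula: \Delta P = f \frac{L}{D} \frac{\rho V^2}{2}
delta_P = 0.036·(173.1/0.247)·0.5·1.225·2.554²/1000 = 0.1008 kPa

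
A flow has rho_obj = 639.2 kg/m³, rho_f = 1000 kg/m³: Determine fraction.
Formula: f_{sub} = \frac{\rho_{obj}}{\rho_f}
fraction = 639.2/1000 = 0.6392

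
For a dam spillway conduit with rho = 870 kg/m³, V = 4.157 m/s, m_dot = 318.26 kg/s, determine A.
Formula: \dot{m} = \rho A V
Substituting knowns: 318.26 = 870·A·4.157
Solving for A: A = 318.26/(870·4.157) = 0.088 m²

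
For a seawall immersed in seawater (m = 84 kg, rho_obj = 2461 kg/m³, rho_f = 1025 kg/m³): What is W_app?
Formula: W_{app} = mg\left(1 - \frac{\rho_f}{\rho_{obj}}\right)
W_app = 84·9.81·(1 − 1025/2461) = 480.8 N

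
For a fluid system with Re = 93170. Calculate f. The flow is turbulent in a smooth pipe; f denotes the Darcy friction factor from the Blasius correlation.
Formula: f = \frac{0.316}{Re^{0.25}}
f = 0.316/93170^0.25 = 0.01809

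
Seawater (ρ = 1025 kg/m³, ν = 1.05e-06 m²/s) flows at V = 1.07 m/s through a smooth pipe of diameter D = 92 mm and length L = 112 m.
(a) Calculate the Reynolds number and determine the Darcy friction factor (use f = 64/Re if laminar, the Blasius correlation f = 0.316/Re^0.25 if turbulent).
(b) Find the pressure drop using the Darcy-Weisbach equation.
(a) Re = V·D/ν = 1.07·0.092/1.05e-06 = 93752 → turbulent (Re > 4000); f = 0.316/Re^0.25 = 0.316/93752^0.25 = 0.018059
(b) Darcy-Weisbach: ΔP = f·(L/D)·½ρV²/1000 = 0.018059·(112/0.092)·½·1025·1.07²/1000 = 12.9 kPa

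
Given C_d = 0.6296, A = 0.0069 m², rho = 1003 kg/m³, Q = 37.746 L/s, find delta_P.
Formula: Q = C_d A \sqrt{\frac{2 \Delta P}{\rho}}
Substituting knowns: 37.746 = 0.6296·0.0069·√(2·(delta_P·1000)/1003)·1000
Solving for delta_P: delta_P = ((37.746/1000)/(0.6296·0.0069))²·1003/2/1000 = 37.86 kPa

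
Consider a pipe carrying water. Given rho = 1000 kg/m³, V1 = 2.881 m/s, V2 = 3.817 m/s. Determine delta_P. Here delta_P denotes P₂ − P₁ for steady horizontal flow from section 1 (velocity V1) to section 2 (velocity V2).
Formula: \Delta P = \frac{1}{2} \rho (V_1^2 - V_2^2)
delta_P = 0.5·1000·(2.881² − 3.817²)/1000 = -3.135 kPa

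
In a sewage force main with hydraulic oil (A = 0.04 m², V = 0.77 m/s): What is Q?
Formula: Q = A V
Q = 0.04·0.77·1000 = 30.8 L/s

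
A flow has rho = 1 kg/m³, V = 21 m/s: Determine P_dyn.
Formula: P_{dyn} = \frac{1}{2} \rho V^2
P_dyn = 0.5·1·21²/1000 = 0.2205 kPa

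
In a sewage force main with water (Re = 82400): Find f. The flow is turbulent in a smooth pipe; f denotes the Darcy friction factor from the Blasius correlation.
Formula: f = \frac{0.316}{Re^{0.25}}
f = 0.316/82400^0.25 = 0.01865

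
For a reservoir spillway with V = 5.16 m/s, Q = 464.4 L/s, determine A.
Formula: Q = A V
Substituting knowns: 464.4 = A·5.16·1000
Solving for A: A = (464.4/1000)/5.16 = 0.09 m²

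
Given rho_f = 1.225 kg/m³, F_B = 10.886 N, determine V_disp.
Formula: F_B = \rho_f g V_{disp}
Substituting knowns: 10.886 = 1.225·9.81·V_disp
Solving for V_disp: V_disp = 10.886/(1.225·9.81) = 0.9059 m³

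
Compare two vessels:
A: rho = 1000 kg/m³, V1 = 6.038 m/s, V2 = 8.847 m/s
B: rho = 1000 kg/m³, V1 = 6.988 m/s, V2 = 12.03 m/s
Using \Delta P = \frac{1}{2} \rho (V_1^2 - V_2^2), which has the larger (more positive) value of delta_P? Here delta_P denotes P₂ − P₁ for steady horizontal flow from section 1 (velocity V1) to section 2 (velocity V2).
delta_P(A) = -20.91 kPa, delta_P(B) = -47.94 kPa. Answer: A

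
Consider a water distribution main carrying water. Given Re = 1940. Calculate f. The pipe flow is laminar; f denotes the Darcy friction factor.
Formula: f = \frac{64}{Re}
f = 64/1940 = 0.03299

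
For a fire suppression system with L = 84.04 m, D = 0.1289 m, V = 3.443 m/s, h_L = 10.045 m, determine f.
Formula: h_L = f \frac{L}{D} \frac{V^2}{2g}
Substituting knowns: 10.045 = f·(84.04/0.1289)·3.443²/(2·9.81)
Solving for f: f = 10.045·2·9.81/((84.04/0.1289)·3.443²) = 0.0255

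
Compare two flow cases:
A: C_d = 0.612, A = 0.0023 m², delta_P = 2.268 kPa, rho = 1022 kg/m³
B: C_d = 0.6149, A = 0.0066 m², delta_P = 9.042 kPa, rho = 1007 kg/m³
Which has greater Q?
Q(A) = 2.965 L/s, Q(B) = 17.2 L/s. Answer: B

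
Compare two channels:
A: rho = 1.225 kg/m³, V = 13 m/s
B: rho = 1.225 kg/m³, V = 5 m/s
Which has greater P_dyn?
P_dyn(A) = 0.1035 kPa, P_dyn(B) = 0.01531 kPa. Answer: A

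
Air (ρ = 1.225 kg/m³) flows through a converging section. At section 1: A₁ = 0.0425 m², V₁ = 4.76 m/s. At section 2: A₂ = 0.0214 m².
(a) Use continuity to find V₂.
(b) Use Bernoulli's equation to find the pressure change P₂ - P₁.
(a) Continuity: A₁V₁=A₂V₂ -> V₂=A₁V₁/A₂=0.0425*4.76/0.0214=9.45 m/s
(b) Bernoulli: P₂-P₁=0.5*rho*(V₁^2-V₂^2)/1000=0.5*1.225*(4.76^2-9.45^2)/1000=-0.04082 kPa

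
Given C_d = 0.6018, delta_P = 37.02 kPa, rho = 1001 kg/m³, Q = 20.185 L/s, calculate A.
Formula: Q = C_d A \sqrt{\frac{2 \Delta P}{\rho}}
Substituting knowns: 20.185 = 0.6018·A·√(2·(37.02·1000)/1001)·1000
Solving for A: A = (20.185/1000)/(0.6018·√(2·(37.02·1000)/1001)) = 0.0039 m²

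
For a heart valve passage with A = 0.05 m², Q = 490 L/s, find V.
Formula: Q = A V
Substituting knowns: 490 = 0.05·V·1000
Solving for V: V = (490/1000)/0.05 = 9.8 m/s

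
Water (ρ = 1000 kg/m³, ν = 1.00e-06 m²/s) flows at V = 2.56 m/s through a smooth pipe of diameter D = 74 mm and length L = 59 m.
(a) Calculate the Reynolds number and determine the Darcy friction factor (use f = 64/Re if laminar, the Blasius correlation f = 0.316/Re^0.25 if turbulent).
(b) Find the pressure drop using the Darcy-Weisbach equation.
(a) Re = V·D/ν = 2.56·0.074/1.00e-06 = 189440 → turbulent (Re > 4000); f = 0.316/Re^0.25 = 0.316/189440^0.25 = 0.015147 (Blasius is strictly valid for Re ≲ 1e5; used here as the smooth-pipe estimate the problem specifies)
(b) Darcy-Weisbach: ΔP = f·(L/D)·½ρV²/1000 = 0.015147·(59/0.074)·½·1000·2.56²/1000 = 39.57 kPa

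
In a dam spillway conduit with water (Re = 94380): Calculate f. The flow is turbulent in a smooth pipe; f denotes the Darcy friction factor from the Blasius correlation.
Formula: f = \frac{0.316}{Re^{0.25}}
f = 0.316/94380^0.25 = 0.01803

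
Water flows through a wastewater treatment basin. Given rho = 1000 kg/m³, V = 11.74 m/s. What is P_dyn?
Formula: P_{dyn} = \frac{1}{2} \rho V^2
P_dyn = 0.5·1000·11.74²/1000 = 68.91 kPa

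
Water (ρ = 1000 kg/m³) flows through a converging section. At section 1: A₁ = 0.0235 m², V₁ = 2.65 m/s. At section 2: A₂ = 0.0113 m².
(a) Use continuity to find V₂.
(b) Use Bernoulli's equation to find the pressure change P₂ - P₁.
(a) Continuity: A₁V₁=A₂V₂ -> V₂=A₁V₁/A₂=0.0235*2.65/0.0113=5.51 m/s
(b) Bernoulli: P₂-P₁=0.5*rho*(V₁^2-V₂^2)/1000=0.5*1000*(2.65^2-5.51^2)/1000=-11.67 kPa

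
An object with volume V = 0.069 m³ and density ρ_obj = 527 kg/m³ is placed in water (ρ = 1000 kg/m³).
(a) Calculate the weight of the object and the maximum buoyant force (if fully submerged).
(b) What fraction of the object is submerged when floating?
(a) W=rho_obj*g*V=527*9.81*0.069=356.7 N; F_B(max)=rho*g*V=1000*9.81*0.069=676.9 N
(b) Floating fraction=rho_obj/rho=527/1000=0.527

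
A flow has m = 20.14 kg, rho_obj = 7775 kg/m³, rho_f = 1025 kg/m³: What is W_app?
Formula: W_{app} = mg\left(1 - \frac{\rho_f}{\rho_{obj}}\right)
W_app = 20.14·9.81·(1 − 1025/7775) = 171.5 N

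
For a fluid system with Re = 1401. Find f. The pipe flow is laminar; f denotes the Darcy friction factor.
Formula: f = \frac{64}{Re}
f = 64/1401 = 0.04568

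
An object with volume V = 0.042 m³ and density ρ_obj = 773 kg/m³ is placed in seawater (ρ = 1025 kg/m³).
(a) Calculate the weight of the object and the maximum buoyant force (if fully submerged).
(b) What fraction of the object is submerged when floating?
(a) W=rho_obj*g*V=773*9.81*0.042=318.5 N; F_B(max)=rho*g*V=1025*9.81*0.042=422.3 N
(b) Floating fraction=rho_obj/rho=773/1025=0.754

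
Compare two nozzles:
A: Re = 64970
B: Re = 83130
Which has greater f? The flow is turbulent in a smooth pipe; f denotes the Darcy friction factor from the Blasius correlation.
f(A) = 0.01979, f(B) = 0.01861. Answer: A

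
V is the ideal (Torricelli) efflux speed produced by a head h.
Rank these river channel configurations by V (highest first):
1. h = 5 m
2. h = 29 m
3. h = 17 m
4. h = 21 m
Case 1: V = 9.905 m/s
Case 2: V = 23.85 m/s
Case 3: V = 18.26 m/s
Case 4: V = 20.3 m/s
Ranking (highest first): 2, 4, 3, 1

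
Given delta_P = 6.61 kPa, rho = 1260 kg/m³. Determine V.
Formula: V = \sqrt{\frac{2 \Delta P}{\rho}}
V = √(2·(6.61·1000)/1260) = 3.239 m/s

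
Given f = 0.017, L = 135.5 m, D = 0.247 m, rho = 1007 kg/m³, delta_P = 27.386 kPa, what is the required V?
Formula: \Delta P = f \frac{L}{D} \frac{\rho V^2}{2}
Substituting knowns: 27.386 = 0.017·(135.5/0.247)·0.5·1007·V²/1000
Solving for V: V = √((27.386·1000)/(0.017·(135.5/0.247)·0.5·1007)) = 2.415 m/s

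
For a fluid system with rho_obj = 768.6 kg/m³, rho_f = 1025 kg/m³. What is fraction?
Formula: f_{sub} = \frac{\rho_{obj}}{\rho_f}
fraction = 768.6/1025 = 0.7499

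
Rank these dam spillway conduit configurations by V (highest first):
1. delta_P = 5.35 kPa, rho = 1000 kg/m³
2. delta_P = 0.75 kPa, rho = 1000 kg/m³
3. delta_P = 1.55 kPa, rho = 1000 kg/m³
Case 1: V = 3.271 m/s
Case 2: V = 1.225 m/s
Case 3: V = 1.761 m/s
Ranking (highest first): 1, 3, 2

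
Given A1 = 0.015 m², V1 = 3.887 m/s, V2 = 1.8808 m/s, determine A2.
Formula: V_2 = \frac{A_1 V_1}{A_2}
Substituting knowns: 1.8808 = 0.015·3.887/A2
Solving for A2: A2 = 0.015·3.887/1.8808 = 0.031 m²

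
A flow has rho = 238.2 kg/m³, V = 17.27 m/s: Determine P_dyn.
Formula: P_{dyn} = \frac{1}{2} \rho V^2
P_dyn = 0.5·238.2·17.27²/1000 = 35.52 kPa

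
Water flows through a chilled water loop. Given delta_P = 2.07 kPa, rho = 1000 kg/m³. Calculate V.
Formula: V = \sqrt{\frac{2 \Delta P}{\rho}}
V = √(2·(2.07·1000)/1000) = 2.035 m/s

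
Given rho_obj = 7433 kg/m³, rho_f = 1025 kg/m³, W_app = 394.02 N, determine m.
Formula: W_{app} = mg\left(1 - \frac{\rho_f}{\rho_{obj}}\right)
Substituting knowns: 394.02 = m·9.81·(1 − 1025/7433)
Solving for m: m = 394.02/(9.81·(1 − 1025/7433)) = 46.59 kg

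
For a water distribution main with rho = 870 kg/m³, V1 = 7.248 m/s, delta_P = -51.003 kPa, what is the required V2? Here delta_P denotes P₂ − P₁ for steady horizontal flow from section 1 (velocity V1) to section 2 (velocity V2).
Formula: \Delta P = \frac{1}{2} \rho (V_1^2 - V_2^2)
Substituting knowns: -51.003 = 0.5·870·(7.248² − V2²)/1000
Solving for V2: V2 = √(7.248² − 2·(-51.003·1000)/870) = 13.03 m/s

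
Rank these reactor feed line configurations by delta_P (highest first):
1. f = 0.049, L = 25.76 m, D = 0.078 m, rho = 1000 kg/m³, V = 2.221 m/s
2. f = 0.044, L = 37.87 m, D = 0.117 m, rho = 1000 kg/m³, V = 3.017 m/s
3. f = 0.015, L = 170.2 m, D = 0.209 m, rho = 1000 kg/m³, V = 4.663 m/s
Case 1: delta_P = 39.91 kPa
Case 2: delta_P = 64.82 kPa
Case 3: delta_P = 132.8 kPa
Ranking (highest first): 3, 2, 1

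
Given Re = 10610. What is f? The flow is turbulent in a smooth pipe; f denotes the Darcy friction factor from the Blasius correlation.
Formula: f = \frac{0.316}{Re^{0.25}}
f = 0.316/10610^0.25 = 0.03114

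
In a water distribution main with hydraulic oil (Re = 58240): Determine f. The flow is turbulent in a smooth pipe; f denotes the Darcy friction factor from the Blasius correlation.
Formula: f = \frac{0.316}{Re^{0.25}}
f = 0.316/58240^0.25 = 0.02034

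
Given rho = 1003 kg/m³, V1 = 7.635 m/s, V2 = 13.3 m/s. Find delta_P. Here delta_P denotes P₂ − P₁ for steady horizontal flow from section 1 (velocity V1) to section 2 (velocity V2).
Formula: \Delta P = \frac{1}{2} \rho (V_1^2 - V_2^2)
delta_P = 0.5·1003·(7.635² − 13.3²)/1000 = -59.48 kPa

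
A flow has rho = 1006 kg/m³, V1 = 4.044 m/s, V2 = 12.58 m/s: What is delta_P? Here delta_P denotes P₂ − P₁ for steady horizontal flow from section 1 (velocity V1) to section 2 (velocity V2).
Formula: \Delta P = \frac{1}{2} \rho (V_1^2 - V_2^2)
delta_P = 0.5·1006·(4.044² − 12.58²)/1000 = -71.38 kPa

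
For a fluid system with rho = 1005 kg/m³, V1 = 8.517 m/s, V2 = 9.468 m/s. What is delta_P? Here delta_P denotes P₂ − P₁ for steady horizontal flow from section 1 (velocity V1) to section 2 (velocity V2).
Formula: \Delta P = \frac{1}{2} \rho (V_1^2 - V_2^2)
delta_P = 0.5·1005·(8.517² − 9.468²)/1000 = -8.595 kPa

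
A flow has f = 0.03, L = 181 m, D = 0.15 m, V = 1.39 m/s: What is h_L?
Formula: h_L = f \frac{L}{D} \frac{V^2}{2g}
h_L = 0.03·(181/0.15)·1.39²/(2·9.81) = 3.565 m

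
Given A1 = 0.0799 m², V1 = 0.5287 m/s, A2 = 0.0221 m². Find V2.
Formula: V_2 = \frac{A_1 V_1}{A_2}
V2 = 0.0799·0.5287/0.0221 = 1.911 m/s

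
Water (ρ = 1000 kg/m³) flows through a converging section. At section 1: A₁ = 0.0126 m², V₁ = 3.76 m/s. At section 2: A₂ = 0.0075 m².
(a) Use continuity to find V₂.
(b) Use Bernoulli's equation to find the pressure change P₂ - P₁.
(a) Continuity: A₁V₁=A₂V₂ -> V₂=A₁V₁/A₂=0.0126*3.76/0.0075=6.32 m/s
(b) Bernoulli: P₂-P₁=0.5*rho*(V₁^2-V₂^2)/1000=0.5*1000*(3.76^2-6.32^2)/1000=-12.9 kPa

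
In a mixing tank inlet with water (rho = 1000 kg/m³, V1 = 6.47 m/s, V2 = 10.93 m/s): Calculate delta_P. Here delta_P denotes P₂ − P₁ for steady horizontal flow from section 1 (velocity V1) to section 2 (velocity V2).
Formula: \Delta P = \frac{1}{2} \rho (V_1^2 - V_2^2)
delta_P = 0.5·1000·(6.47² − 10.93²)/1000 = -38.8 kPa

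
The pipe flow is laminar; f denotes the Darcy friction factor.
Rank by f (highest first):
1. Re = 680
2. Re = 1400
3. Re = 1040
Case 1: f = 0.09412
Case 2: f = 0.04571
Case 3: f = 0.06154
Ranking (highest first): 1, 3, 2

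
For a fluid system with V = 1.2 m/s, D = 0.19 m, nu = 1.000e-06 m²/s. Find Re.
Formula: Re = \frac{V D}{\nu}
Re = 1.2·0.19/1.000e-06 = 228000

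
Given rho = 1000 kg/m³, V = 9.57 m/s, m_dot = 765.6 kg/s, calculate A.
Formula: \dot{m} = \rho A V
Substituting knowns: 765.6 = 1000·A·9.57
Solving for A: A = 765.6/(1000·9.57) = 0.08 m²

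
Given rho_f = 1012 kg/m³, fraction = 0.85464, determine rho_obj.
Formula: f_{sub} = \frac{\rho_{obj}}{\rho_f}
Substituting knowns: 0.85464 = rho_obj/1012
Solving for rho_obj: rho_obj = 0.85464·1012 = 864.9 kg/m³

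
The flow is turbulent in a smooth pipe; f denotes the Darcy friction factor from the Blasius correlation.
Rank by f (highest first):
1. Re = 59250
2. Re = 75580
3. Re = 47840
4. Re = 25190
Case 1: f = 0.02025
Case 2: f = 0.01906
Case 3: f = 0.02137
Case 4: f = 0.02508
Ranking (highest first): 4, 3, 1, 2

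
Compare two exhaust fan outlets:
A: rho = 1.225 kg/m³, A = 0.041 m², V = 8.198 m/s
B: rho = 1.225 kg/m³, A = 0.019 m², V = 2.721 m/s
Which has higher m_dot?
m_dot(A) = 0.4117 kg/s, m_dot(B) = 0.06333 kg/s. Answer: A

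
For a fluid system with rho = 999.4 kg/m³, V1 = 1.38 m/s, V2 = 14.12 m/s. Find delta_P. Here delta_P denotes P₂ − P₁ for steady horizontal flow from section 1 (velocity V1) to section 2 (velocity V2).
Formula: \Delta P = \frac{1}{2} \rho (V_1^2 - V_2^2)
delta_P = 0.5·999.4·(1.38² − 14.12²)/1000 = -98.68 kPa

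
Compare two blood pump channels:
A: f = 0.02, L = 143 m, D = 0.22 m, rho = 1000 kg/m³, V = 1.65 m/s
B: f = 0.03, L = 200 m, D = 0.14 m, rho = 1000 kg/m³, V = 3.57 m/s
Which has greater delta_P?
delta_P(A) = 17.7 kPa, delta_P(B) = 273.1 kPa. Answer: B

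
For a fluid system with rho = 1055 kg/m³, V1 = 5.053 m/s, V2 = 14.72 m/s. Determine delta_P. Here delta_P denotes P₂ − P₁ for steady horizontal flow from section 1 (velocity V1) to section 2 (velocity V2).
Formula: \Delta P = \frac{1}{2} \rho (V_1^2 - V_2^2)
delta_P = 0.5·1055·(5.053² − 14.72²)/1000 = -100.8 kPa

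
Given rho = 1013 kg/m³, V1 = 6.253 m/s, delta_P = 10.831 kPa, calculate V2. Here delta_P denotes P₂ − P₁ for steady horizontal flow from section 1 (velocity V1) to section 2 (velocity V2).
Formula: \Delta P = \frac{1}{2} \rho (V_1^2 - V_2^2)
Substituting knowns: 10.831 = 0.5·1013·(6.253² − V2²)/1000
Solving for V2: V2 = √(6.253² − 2·(10.831·1000)/1013) = 4.209 m/s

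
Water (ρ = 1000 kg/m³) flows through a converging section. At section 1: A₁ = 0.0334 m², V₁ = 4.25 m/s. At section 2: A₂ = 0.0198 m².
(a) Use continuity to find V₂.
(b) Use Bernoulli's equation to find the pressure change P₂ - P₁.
(a) Continuity: A₁V₁=A₂V₂ -> V₂=A₁V₁/A₂=0.0334*4.25/0.0198=7.17 m/s
(b) Bernoulli: P₂-P₁=0.5*rho*(V₁^2-V₂^2)/1000=0.5*1000*(4.25^2-7.17^2)/1000=-16.67 kPa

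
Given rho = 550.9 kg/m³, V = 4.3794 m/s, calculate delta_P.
Formula: V = \sqrt{\frac{2 \Delta P}{\rho}}
Substituting knowns: 4.3794 = √(2·(delta_P·1000)/550.9)
Solving for delta_P: delta_P = 4.3794²·550.9/2/1000 = 5.283 kPa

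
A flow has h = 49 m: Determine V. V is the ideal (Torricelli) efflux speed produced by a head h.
Formula: V = \sqrt{2 g h}
V = √(2·9.81·49) = 31.01 m/s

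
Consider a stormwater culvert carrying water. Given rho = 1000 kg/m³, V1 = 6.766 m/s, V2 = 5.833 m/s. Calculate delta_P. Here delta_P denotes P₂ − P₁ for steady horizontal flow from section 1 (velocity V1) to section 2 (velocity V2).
Formula: \Delta P = \frac{1}{2} \rho (V_1^2 - V_2^2)
delta_P = 0.5·1000·(6.766² − 5.833²)/1000 = 5.877 kPa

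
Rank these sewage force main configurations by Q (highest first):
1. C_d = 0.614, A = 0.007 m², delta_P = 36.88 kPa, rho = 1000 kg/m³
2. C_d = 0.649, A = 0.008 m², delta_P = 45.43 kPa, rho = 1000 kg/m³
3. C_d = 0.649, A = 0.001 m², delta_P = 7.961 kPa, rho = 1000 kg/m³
Case 1: Q = 36.91 L/s
Case 2: Q = 49.49 L/s
Case 3: Q = 2.59 L/s
Ranking (highest first): 2, 1, 3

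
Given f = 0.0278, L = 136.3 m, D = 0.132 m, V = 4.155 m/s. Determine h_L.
Formula: h_L = f \frac{L}{D} \frac{V^2}{2g}
h_L = 0.0278·(136.3/0.132)·4.155²/(2·9.81) = 25.26 m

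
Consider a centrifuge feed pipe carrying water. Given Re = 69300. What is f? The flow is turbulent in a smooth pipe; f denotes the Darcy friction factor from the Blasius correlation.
Formula: f = \frac{0.316}{Re^{0.25}}
f = 0.316/69300^0.25 = 0.01948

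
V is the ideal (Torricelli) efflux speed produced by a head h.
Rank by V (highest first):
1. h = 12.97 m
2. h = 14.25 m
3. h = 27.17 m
Case 1: V = 15.95 m/s
Case 2: V = 16.72 m/s
Case 3: V = 23.09 m/s
Ranking (highest first): 3, 2, 1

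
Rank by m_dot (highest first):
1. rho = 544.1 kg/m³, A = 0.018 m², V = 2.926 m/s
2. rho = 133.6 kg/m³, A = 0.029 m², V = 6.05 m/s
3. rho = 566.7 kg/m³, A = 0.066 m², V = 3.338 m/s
Case 1: m_dot = 28.66 kg/s
Case 2: m_dot = 23.44 kg/s
Case 3: m_dot = 124.8 kg/s
Ranking (highest first): 3, 1, 2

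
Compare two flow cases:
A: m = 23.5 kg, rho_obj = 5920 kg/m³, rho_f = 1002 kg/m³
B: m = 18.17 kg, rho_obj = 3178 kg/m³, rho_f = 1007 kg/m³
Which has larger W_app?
W_app(A) = 191.5 N, W_app(B) = 121.8 N. Answer: A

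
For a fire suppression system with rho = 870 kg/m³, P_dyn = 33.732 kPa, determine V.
Formula: P_{dyn} = \frac{1}{2} \rho V^2
Substituting knowns: 33.732 = 0.5·870·V²/1000
Solving for V: V = √(2·(33.732·1000)/870) = 8.806 m/s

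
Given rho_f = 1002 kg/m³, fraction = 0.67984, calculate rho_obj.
Formula: f_{sub} = \frac{\rho_{obj}}{\rho_f}
Substituting knowns: 0.67984 = rho_obj/1002
Solving for rho_obj: rho_obj = 0.67984·1002 = 681.2 kg/m³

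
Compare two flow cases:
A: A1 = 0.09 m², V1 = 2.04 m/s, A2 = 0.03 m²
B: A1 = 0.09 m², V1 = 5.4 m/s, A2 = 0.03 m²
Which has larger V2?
V2(A) = 6.12 m/s, V2(B) = 16.2 m/s. Answer: B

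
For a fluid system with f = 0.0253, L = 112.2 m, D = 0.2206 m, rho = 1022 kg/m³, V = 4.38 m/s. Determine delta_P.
Formula: \Delta P = f \frac{L}{D} \frac{\rho V^2}{2}
delta_P = 0.0253·(112.2/0.2206)·0.5·1022·4.38²/1000 = 126.1 kPa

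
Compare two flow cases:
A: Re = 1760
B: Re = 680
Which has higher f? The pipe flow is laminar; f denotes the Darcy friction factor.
f(A) = 0.03636, f(B) = 0.09412. Answer: B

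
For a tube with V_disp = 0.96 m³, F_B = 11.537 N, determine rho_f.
Formula: F_B = \rho_f g V_{disp}
Substituting knowns: 11.537 = rho_f·9.81·0.96
Solving for rho_f: rho_f = 11.537/(9.81·0.96) = 1.225 kg/m³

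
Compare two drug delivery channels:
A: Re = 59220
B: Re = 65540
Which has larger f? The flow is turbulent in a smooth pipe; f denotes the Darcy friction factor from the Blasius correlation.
f(A) = 0.02026, f(B) = 0.01975. Answer: A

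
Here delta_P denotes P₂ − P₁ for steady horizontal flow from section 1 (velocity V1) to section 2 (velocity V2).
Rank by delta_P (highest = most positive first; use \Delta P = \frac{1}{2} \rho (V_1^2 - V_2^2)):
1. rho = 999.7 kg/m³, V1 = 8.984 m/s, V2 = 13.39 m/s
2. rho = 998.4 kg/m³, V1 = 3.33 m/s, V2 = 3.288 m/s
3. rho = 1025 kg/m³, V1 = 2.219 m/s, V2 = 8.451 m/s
Case 1: delta_P = -49.28 kPa
Case 2: delta_P = 0.1388 kPa
Case 3: delta_P = -34.08 kPa
Ranking (highest first): 2, 3, 1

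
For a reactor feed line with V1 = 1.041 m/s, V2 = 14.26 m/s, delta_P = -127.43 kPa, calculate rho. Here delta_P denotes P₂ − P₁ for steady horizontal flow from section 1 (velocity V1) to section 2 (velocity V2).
Formula: \Delta P = \frac{1}{2} \rho (V_1^2 - V_2^2)
Substituting knowns: -127.43 = 0.5·rho·(1.041² − 14.26²)/1000
Solving for rho: rho = 2·(-127.43·1000)/(1.041² − 14.26²) = 1260 kg/m³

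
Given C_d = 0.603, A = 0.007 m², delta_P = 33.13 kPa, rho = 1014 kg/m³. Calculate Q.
Formula: Q = C_d A \sqrt{\frac{2 \Delta P}{\rho}}
Q = 0.603·0.007·√(2·(33.13·1000)/1014)·1000 = 34.12 L/s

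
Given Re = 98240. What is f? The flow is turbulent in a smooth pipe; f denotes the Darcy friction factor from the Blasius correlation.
Formula: f = \frac{0.316}{Re^{0.25}}
f = 0.316/98240^0.25 = 0.01785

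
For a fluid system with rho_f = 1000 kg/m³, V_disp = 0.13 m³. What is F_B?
Formula: F_B = \rho_f g V_{disp}
F_B = 1000·9.81·0.13 = 1275 N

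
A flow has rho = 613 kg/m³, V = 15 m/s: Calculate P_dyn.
Formula: P_{dyn} = \frac{1}{2} \rho V^2
P_dyn = 0.5·613·15²/1000 = 68.96 kPa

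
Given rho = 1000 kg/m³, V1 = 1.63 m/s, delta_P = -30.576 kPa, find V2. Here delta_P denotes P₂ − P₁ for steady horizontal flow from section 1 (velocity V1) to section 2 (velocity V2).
Formula: \Delta P = \frac{1}{2} \rho (V_1^2 - V_2^2)
Substituting knowns: -30.576 = 0.5·1000·(1.63² − V2²)/1000
Solving for V2: V2 = √(1.63² − 2·(-30.576·1000)/1000) = 7.988 m/s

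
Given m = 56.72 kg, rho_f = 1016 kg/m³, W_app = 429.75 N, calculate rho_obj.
Formula: W_{app} = mg\left(1 - \frac{\rho_f}{\rho_{obj}}\right)
Substituting knowns: 429.75 = 56.72·9.81·(1 − 1016/rho_obj)
Solving for rho_obj: rho_obj = 1016/(1 − 429.75/(56.72·9.81)) = 4463 kg/m³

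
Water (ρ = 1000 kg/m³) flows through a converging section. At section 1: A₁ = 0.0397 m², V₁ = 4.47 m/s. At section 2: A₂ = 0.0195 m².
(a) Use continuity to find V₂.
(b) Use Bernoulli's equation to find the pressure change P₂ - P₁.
(a) Continuity: A₁V₁=A₂V₂ -> V₂=A₁V₁/A₂=0.0397*4.47/0.0195=9.10 m/s
(b) Bernoulli: P₂-P₁=0.5*rho*(V₁^2-V₂^2)/1000=0.5*1000*(4.47^2-9.10^2)/1000=-31.41 kPa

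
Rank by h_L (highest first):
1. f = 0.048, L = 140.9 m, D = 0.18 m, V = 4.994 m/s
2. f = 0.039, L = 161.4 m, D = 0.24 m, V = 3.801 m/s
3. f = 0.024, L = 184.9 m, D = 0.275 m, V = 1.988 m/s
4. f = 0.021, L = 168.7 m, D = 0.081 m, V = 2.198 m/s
Case 1: h_L = 47.76 m
Case 2: h_L = 19.31 m
Case 3: h_L = 3.25 m
Case 4: h_L = 10.77 m
Ranking (highest first): 1, 2, 4, 3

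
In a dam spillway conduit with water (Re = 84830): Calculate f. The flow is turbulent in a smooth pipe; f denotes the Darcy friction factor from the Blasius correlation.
Formula: f = \frac{0.316}{Re^{0.25}}
f = 0.316/84830^0.25 = 0.01852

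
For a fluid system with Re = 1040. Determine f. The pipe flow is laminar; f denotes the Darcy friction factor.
Formula: f = \frac{64}{Re}
f = 64/1040 = 0.06154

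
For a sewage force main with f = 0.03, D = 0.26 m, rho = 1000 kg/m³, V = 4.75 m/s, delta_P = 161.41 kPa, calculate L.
Formula: \Delta P = f \frac{L}{D} \frac{\rho V^2}{2}
Substituting knowns: 161.41 = 0.03·(L/0.26)·0.5·1000·4.75²/1000
Solving for L: L = (161.41·1000)·0.26/(0.03·0.5·1000·4.75²) = 124 m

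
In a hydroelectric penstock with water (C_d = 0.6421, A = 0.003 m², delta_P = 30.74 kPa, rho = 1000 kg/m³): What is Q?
Formula: Q = C_d A \sqrt{\frac{2 \Delta P}{\rho}}
Q = 0.6421·0.003·√(2·(30.74·1000)/1000)·1000 = 15.1 L/s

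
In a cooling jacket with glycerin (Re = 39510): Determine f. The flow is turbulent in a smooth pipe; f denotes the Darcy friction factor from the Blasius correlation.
Formula: f = \frac{0.316}{Re^{0.25}}
f = 0.316/39510^0.25 = 0.02241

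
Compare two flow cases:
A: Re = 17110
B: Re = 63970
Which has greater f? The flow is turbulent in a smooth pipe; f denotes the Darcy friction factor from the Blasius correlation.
f(A) = 0.02763, f(B) = 0.01987. Answer: A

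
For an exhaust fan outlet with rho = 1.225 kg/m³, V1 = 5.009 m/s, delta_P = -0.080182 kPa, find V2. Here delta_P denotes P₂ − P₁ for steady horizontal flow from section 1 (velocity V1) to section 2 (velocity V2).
Formula: \Delta P = \frac{1}{2} \rho (V_1^2 - V_2^2)
Substituting knowns: -0.080182 = 0.5·1.225·(5.009² − V2²)/1000
Solving for V2: V2 = √(5.009² − 2·(-0.080182·1000)/1.225) = 12.49 m/s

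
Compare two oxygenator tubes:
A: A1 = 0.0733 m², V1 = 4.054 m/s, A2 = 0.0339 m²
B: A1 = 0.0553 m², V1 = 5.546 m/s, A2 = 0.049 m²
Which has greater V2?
V2(A) = 8.766 m/s, V2(B) = 6.259 m/s. Answer: A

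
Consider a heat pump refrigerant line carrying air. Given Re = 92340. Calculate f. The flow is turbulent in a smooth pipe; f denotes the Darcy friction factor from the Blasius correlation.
Formula: f = \frac{0.316}{Re^{0.25}}
f = 0.316/92340^0.25 = 0.01813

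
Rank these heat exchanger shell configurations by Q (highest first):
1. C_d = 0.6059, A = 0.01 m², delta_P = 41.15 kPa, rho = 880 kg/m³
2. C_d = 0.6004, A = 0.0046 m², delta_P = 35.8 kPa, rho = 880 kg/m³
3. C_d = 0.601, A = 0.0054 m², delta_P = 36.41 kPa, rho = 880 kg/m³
Case 1: Q = 58.59 L/s
Case 2: Q = 24.91 L/s
Case 3: Q = 29.52 L/s
Ranking (highest first): 1, 3, 2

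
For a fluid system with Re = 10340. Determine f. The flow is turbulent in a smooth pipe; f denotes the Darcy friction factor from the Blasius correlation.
Formula: f = \frac{0.316}{Re^{0.25}}
f = 0.316/10340^0.25 = 0.03134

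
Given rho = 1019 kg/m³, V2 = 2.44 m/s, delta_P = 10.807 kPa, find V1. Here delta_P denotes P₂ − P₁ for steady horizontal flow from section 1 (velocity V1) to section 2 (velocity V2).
Formula: \Delta P = \frac{1}{2} \rho (V_1^2 - V_2^2)
Substituting knowns: 10.807 = 0.5·1019·(V1² − 2.44²)/1000
Solving for V1: V1 = √(2.44² + 2·(10.807·1000)/1019) = 5.212 m/s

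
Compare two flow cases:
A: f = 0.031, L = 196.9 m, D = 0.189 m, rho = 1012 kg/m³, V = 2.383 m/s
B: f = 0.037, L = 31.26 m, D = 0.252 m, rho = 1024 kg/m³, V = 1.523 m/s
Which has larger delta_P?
delta_P(A) = 92.8 kPa, delta_P(B) = 5.451 kPa. Answer: A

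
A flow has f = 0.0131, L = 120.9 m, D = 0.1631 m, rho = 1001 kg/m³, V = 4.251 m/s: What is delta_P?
Formula: \Delta P = f \frac{L}{D} \frac{\rho V^2}{2}
delta_P = 0.0131·(120.9/0.1631)·0.5·1001·4.251²/1000 = 87.83 kPa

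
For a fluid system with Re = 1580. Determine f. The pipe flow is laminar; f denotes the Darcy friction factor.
Formula: f = \frac{64}{Re}
f = 64/1580 = 0.04051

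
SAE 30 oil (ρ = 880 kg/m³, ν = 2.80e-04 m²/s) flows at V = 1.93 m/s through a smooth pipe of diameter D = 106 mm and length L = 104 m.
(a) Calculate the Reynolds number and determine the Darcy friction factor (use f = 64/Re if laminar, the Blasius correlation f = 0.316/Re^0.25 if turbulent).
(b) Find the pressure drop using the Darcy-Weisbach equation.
(a) Re = V·D/ν = 1.93·0.106/2.80e-04 = 730.64 → laminar (Re < 2300); f = 64/Re = 64/730.64 = 0.087594
(b) Darcy-Weisbach: ΔP = f·(L/D)·½ρV²/1000 = 0.087594·(104/0.106)·½·880·1.93²/1000 = 140.9 kPa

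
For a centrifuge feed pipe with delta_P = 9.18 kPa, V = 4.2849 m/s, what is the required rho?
Formula: V = \sqrt{\frac{2 \Delta P}{\rho}}
Substituting knowns: 4.2849 = √(2·(9.18·1000)/rho)
Solving for rho: rho = 2·(9.18·1000)/4.2849² = 1000 kg/m³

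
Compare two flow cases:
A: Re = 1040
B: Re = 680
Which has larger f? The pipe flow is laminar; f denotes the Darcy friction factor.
f(A) = 0.06154, f(B) = 0.09412. Answer: B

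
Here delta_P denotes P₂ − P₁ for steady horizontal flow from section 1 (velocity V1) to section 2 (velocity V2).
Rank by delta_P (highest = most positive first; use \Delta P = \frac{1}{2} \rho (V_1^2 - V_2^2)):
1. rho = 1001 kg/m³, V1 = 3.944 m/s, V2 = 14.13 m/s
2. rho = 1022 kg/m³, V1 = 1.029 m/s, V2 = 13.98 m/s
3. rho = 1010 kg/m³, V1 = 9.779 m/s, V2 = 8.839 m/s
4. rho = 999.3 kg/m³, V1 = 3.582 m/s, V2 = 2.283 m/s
Case 1: delta_P = -92.14 kPa
Case 2: delta_P = -99.33 kPa
Case 3: delta_P = 8.838 kPa
Case 4: delta_P = 3.807 kPa
Ranking (highest first): 3, 4, 1, 2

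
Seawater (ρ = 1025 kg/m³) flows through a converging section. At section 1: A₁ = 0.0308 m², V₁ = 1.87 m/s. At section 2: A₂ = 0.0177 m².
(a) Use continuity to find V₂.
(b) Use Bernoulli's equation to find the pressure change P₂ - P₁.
(a) Continuity: A₁V₁=A₂V₂ -> V₂=A₁V₁/A₂=0.0308*1.87/0.0177=3.25 m/s
(b) Bernoulli: P₂-P₁=0.5*rho*(V₁^2-V₂^2)/1000=0.5*1025*(1.87^2-3.25^2)/1000=-3.621 kPa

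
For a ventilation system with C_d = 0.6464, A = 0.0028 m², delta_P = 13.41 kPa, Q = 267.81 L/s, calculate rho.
Formula: Q = C_d A \sqrt{\frac{2 \Delta P}{\rho}}
Substituting knowns: 267.81 = 0.6464·0.0028·√(2·(13.41·1000)/rho)·1000
Solving for rho: rho = 2·(13.41·1000)/((267.81/1000)/(0.6464·0.0028))² = 1.225 kg/m³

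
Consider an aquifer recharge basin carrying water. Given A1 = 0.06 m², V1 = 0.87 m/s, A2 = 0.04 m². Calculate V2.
Formula: V_2 = \frac{A_1 V_1}{A_2}
V2 = 0.06·0.87/0.04 = 1.305 m/s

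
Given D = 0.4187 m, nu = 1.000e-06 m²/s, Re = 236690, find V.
Formula: Re = \frac{V D}{\nu}
Substituting knowns: 236690 = V·0.4187/1.000e-06
Solving for V: V = 236690·1.000e-06/0.4187 = 0.5653 m/s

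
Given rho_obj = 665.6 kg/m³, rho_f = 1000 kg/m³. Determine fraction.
Formula: f_{sub} = \frac{\rho_{obj}}{\rho_f}
fraction = 665.6/1000 = 0.6656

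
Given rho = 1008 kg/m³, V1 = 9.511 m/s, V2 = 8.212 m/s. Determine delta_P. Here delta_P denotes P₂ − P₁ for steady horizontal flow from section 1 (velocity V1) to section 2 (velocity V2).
Formula: \Delta P = \frac{1}{2} \rho (V_1^2 - V_2^2)
delta_P = 0.5·1008·(9.511² − 8.212²)/1000 = 11.6 kPa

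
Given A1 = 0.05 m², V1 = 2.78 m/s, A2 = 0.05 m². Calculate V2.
Formula: V_2 = \frac{A_1 V_1}{A_2}
V2 = 0.05·2.78/0.05 = 2.78 m/s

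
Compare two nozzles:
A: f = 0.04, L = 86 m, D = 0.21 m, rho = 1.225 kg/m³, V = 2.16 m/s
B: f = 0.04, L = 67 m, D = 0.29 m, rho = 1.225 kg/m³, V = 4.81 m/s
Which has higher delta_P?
delta_P(A) = 0.04681 kPa, delta_P(B) = 0.131 kPa. Answer: B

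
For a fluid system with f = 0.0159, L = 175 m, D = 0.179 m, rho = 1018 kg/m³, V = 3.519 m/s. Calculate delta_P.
Formula: \Delta P = f \frac{L}{D} \frac{\rho V^2}{2}
delta_P = 0.0159·(175/0.179)·0.5·1018·3.519²/1000 = 97.98 kPa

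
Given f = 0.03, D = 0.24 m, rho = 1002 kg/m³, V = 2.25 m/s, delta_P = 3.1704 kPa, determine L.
Formula: \Delta P = f \frac{L}{D} \frac{\rho V^2}{2}
Substituting knowns: 3.1704 = 0.03·(L/0.24)·0.5·1002·2.25²/1000
Solving for L: L = (3.1704·1000)·0.24/(0.03·0.5·1002·2.25²) = 10 m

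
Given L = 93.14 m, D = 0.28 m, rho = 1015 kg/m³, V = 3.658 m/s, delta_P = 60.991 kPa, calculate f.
Formula: \Delta P = f \frac{L}{D} \frac{\rho V^2}{2}
Substituting knowns: 60.991 = f·(93.14/0.28)·0.5·1015·3.658²/1000
Solving for f: f = (60.991·1000)/((93.14/0.28)·0.5·1015·3.658²) = 0.027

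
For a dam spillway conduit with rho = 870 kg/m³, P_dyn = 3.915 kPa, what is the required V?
Formula: P_{dyn} = \frac{1}{2} \rho V^2
Substituting knowns: 3.915 = 0.5·870·V²/1000
Solving for V: V = √(2·(3.915·1000)/870) = 3 m/s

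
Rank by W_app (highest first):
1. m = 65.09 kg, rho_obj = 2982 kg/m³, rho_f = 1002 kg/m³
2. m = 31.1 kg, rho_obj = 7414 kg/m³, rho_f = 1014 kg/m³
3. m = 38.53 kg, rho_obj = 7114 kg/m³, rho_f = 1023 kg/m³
Case 1: W_app = 424 N
Case 2: W_app = 263.4 N
Case 3: W_app = 323.6 N
Ranking (highest first): 1, 3, 2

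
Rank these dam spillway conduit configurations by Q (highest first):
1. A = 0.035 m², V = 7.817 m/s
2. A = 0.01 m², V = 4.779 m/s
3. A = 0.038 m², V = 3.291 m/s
Case 1: Q = 273.6 L/s
Case 2: Q = 47.79 L/s
Case 3: Q = 125.1 L/s
Ranking (highest first): 1, 3, 2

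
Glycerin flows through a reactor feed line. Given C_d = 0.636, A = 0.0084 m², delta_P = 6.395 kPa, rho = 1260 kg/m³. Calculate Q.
Formula: Q = C_d A \sqrt{\frac{2 \Delta P}{\rho}}
Q = 0.636·0.0084·√(2·(6.395·1000)/1260)·1000 = 17.02 L/s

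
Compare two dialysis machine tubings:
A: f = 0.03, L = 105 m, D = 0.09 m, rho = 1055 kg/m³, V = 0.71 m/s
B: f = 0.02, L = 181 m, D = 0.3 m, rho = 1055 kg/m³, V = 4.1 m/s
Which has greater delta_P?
delta_P(A) = 9.307 kPa, delta_P(B) = 107 kPa. Answer: B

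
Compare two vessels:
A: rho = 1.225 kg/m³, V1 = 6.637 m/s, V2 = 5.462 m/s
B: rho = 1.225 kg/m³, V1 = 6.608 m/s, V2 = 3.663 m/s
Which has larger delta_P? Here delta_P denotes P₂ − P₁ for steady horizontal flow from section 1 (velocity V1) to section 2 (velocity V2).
delta_P(A) = 0.008707 kPa, delta_P(B) = 0.01853 kPa. Answer: B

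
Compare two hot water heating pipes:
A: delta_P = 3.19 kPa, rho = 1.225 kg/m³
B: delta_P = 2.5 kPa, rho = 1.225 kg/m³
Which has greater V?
V(A) = 72.17 m/s, V(B) = 63.89 m/s. Answer: A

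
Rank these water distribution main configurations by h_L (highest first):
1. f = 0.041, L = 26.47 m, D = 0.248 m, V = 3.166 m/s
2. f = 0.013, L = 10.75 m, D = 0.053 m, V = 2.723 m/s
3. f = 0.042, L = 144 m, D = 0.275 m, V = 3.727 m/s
Case 1: h_L = 2.236 m
Case 2: h_L = 0.9965 m
Case 3: h_L = 15.57 m
Ranking (highest first): 3, 1, 2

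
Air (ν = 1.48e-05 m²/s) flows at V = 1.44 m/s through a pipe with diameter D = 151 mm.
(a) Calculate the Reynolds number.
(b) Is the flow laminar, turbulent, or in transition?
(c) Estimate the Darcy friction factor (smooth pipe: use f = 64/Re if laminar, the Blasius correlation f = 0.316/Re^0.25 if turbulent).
(a) Re = V·D/ν = 1.44·0.151/1.48e-05 = 14692
(b) Flow regime: turbulent (Re > 4000)
(c) Friction factor: f = 0.316/Re^0.25 = 0.316/14692^0.25 = 0.0287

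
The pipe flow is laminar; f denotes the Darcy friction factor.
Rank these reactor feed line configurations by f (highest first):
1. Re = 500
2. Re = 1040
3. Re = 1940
Case 1: f = 0.128
Case 2: f = 0.06154
Case 3: f = 0.03299
Ranking (highest first): 1, 2, 3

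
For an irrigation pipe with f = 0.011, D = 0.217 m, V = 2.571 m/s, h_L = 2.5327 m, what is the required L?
Formula: h_L = f \frac{L}{D} \frac{V^2}{2g}
Substituting knowns: 2.5327 = 0.011·(L/0.217)·2.571²/(2·9.81)
Solving for L: L = 2.5327·2·9.81·0.217/(0.011·2.571²) = 148.3 m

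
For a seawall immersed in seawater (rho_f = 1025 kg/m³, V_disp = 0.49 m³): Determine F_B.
Formula: F_B = \rho_f g V_{disp}
F_B = 1025·9.81·0.49 = 4927 N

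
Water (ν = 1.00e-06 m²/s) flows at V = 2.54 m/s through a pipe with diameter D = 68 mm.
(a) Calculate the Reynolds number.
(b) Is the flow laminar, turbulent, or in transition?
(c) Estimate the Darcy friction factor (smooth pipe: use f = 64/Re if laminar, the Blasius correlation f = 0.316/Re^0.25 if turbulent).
(a) Re = V·D/ν = 2.54·0.068/1.00e-06 = 172720
(b) Flow regime: turbulent (Re > 4000)
(c) Friction factor: f = 0.316/Re^0.25 = 0.316/172720^0.25 = 0.0155 (Blasius is strictly valid for Re ≲ 1e5; used here as the smooth-pipe estimate the problem specifies)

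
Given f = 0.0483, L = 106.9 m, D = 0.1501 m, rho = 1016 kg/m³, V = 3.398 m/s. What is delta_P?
Formula: \Delta P = f \frac{L}{D} \frac{\rho V^2}{2}
delta_P = 0.0483·(106.9/0.1501)·0.5·1016·3.398²/1000 = 201.8 kPa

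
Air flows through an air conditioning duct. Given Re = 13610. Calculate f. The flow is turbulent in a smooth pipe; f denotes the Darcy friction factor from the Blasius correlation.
Formula: f = \frac{0.316}{Re^{0.25}}
f = 0.316/13610^0.25 = 0.02926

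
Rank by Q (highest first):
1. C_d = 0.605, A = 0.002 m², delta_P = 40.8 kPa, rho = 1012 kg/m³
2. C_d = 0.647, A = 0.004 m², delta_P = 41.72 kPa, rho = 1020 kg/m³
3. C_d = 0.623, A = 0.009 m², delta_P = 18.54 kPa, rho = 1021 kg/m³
Case 1: Q = 10.87 L/s
Case 2: Q = 23.41 L/s
Case 3: Q = 33.79 L/s
Ranking (highest first): 3, 2, 1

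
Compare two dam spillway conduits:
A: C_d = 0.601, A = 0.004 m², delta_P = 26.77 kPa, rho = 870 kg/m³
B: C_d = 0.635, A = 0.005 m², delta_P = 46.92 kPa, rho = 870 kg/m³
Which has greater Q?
Q(A) = 18.86 L/s, Q(B) = 32.97 L/s. Answer: B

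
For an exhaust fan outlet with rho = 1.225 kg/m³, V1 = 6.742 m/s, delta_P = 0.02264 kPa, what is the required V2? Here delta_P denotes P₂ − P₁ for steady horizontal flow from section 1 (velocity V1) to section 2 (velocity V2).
Formula: \Delta P = \frac{1}{2} \rho (V_1^2 - V_2^2)
Substituting knowns: 0.02264 = 0.5·1.225·(6.742² − V2²)/1000
Solving for V2: V2 = √(6.742² − 2·(0.02264·1000)/1.225) = 2.914 m/s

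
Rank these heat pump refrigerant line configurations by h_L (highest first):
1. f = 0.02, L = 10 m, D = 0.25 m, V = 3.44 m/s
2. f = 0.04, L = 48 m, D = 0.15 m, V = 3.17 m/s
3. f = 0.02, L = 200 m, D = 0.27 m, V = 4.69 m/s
Case 1: h_L = 0.4825 m
Case 2: h_L = 6.556 m
Case 3: h_L = 16.61 m
Ranking (highest first): 3, 2, 1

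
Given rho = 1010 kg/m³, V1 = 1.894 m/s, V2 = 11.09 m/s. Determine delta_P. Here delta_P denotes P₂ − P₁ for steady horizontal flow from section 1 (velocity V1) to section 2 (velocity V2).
Formula: \Delta P = \frac{1}{2} \rho (V_1^2 - V_2^2)
delta_P = 0.5·1010·(1.894² − 11.09²)/1000 = -60.3 kPa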